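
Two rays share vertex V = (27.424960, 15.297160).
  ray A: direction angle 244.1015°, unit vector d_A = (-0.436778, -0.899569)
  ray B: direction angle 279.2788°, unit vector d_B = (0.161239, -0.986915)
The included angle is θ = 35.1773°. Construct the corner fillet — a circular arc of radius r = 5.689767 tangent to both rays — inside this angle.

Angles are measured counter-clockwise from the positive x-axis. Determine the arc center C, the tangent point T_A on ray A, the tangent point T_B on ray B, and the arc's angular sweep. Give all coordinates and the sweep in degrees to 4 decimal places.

center=(24.7037,-3.3342) T_A=(19.5853,-0.8490) T_B=(30.3190,-2.4167) sweep=144.8227

bisector direction at 261.6902° = (-0.144526,-0.989501)
center distance |VC| = r/sin(θ/2) = 5.689767/sin(17.5887°) = 18.828999
C = V + |VC|·bis = (24.7037,-3.3342)
T_A = V + ((C−V)·d_A)·d_A = V + 17.9488·d_A = (19.5853,-0.8490)
T_B = V + ((C−V)·d_B)·d_B = V + 17.9488·d_B = (30.3190,-2.4167)
sweep = 180° − θ = 144.8227°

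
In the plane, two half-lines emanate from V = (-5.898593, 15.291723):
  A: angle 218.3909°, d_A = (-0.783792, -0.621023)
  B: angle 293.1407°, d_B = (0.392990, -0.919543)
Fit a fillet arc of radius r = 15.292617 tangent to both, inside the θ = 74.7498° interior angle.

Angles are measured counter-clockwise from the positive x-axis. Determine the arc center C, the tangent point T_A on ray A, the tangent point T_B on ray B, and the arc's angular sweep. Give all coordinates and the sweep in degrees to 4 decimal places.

center=(-12.0931,-9.1274) T_A=(-21.5902,2.8588) T_B=(1.9691,-3.1176) sweep=105.2502

bisector direction at 255.7658° = (-0.245886,-0.969299)
center distance |VC| = r/sin(θ/2) = 15.292617/sin(37.3749°) = 25.192615
C = V + |VC|·bis = (-12.0931,-9.1274)
T_A = V + ((C−V)·d_A)·d_A = V + 20.0201·d_A = (-21.5902,2.8588)
T_B = V + ((C−V)·d_B)·d_B = V + 20.0201·d_B = (1.9691,-3.1176)
sweep = 180° − θ = 105.2502°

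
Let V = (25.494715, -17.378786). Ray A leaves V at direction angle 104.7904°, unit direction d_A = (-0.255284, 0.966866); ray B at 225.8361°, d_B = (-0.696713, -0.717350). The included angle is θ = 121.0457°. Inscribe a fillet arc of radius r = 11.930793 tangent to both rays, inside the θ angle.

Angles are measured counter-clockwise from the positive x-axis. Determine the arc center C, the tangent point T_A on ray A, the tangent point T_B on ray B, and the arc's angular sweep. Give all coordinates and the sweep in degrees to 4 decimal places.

center=(12.2376,-13.9041) T_A=(23.7731,-10.8584) T_B=(20.7962,-22.2165) sweep=58.9543

bisector direction at 165.3133° = (-0.967326,0.253534)
center distance |VC| = r/sin(θ/2) = 11.930793/sin(60.5228°) = 13.704860
C = V + |VC|·bis = (12.2376,-13.9041)
T_A = V + ((C−V)·d_A)·d_A = V + 6.7438·d_A = (23.7731,-10.8584)
T_B = V + ((C−V)·d_B)·d_B = V + 6.7438·d_B = (20.7962,-22.2165)
sweep = 180° − θ = 58.9543°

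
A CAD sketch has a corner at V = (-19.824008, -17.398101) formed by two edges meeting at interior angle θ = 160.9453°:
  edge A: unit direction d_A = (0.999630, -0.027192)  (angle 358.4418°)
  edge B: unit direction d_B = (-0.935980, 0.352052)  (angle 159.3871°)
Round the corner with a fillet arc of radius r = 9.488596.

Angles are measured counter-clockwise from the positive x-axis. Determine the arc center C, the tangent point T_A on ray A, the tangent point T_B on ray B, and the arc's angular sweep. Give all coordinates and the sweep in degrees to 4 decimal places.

center=(-17.9741,-7.9563) T_A=(-18.2321,-17.4414) T_B=(-21.3146,-16.8375) sweep=19.0547

bisector direction at 78.9144° = (0.192274,0.981341)
center distance |VC| = r/sin(θ/2) = 9.488596/sin(80.4727°) = 9.621306
C = V + |VC|·bis = (-17.9741,-7.9563)
T_A = V + ((C−V)·d_A)·d_A = V + 1.5925·d_A = (-18.2321,-17.4414)
T_B = V + ((C−V)·d_B)·d_B = V + 1.5925·d_B = (-21.3146,-16.8375)
sweep = 180° − θ = 19.0547°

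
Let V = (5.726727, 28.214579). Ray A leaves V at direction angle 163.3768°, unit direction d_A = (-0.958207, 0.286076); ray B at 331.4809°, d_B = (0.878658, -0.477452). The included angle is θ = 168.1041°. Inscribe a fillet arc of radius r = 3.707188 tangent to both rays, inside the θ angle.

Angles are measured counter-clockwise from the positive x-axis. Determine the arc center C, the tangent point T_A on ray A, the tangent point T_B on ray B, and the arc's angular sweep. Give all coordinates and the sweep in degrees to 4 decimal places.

center=(4.2961,24.7728) T_A=(5.3566,28.3251) T_B=(6.0661,28.0302) sweep=11.8959

bisector direction at 247.4289° = (-0.383830,-0.923404)
center distance |VC| = r/sin(θ/2) = 3.707188/sin(84.0520°) = 3.727254
C = V + |VC|·bis = (4.2961,24.7728)
T_A = V + ((C−V)·d_A)·d_A = V + 0.3862·d_A = (5.3566,28.3251)
T_B = V + ((C−V)·d_B)·d_B = V + 0.3862·d_B = (6.0661,28.0302)
sweep = 180° − θ = 11.8959°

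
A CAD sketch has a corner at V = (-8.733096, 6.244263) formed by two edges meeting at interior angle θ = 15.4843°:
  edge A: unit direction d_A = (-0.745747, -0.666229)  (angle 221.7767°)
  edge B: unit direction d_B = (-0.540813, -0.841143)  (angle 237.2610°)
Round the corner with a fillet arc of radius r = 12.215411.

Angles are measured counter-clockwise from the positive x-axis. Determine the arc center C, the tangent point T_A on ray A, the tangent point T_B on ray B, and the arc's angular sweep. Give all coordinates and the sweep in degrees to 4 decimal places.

center=(-67.5997,-62.7256) T_A=(-75.7379,-53.6159) T_B=(-57.3247,-69.3318) sweep=164.5157

bisector direction at 229.5189° = (-0.649198,-0.760620)
center distance |VC| = r/sin(θ/2) = 12.215411/sin(7.7421°) = 90.675837
C = V + |VC|·bis = (-67.5997,-62.7256)
T_A = V + ((C−V)·d_A)·d_A = V + 89.8493·d_A = (-75.7379,-53.6159)
T_B = V + ((C−V)·d_B)·d_B = V + 89.8493·d_B = (-57.3247,-69.3318)
sweep = 180° − θ = 164.5157°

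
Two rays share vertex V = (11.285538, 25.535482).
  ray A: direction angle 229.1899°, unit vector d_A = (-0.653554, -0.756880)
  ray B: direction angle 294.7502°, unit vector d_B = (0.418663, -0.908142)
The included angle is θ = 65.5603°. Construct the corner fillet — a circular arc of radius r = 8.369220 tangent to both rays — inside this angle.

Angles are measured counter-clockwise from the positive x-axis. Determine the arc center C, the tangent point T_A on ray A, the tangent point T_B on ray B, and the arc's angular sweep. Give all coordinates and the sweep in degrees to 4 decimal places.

center=(9.1262,10.2291) T_A=(2.7917,15.6988) T_B=(16.7266,13.7329) sweep=114.4397

bisector direction at 261.9700° = (-0.139691,-0.990195)
center distance |VC| = r/sin(θ/2) = 8.369220/sin(32.7801°) = 15.457994
C = V + |VC|·bis = (9.1262,10.2291)
T_A = V + ((C−V)·d_A)·d_A = V + 12.9964·d_A = (2.7917,15.6988)
T_B = V + ((C−V)·d_B)·d_B = V + 12.9964·d_B = (16.7266,13.7329)
sweep = 180° − θ = 114.4397°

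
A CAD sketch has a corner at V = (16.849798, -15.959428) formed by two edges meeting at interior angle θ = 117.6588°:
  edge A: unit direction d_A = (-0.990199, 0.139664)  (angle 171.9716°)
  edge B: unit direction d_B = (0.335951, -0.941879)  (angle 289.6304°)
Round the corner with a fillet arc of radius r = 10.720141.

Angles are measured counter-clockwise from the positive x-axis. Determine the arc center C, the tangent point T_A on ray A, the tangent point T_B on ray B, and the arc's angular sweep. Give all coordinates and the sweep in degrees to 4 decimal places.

bisector direction at 230.8010° = (-0.632016,-0.774956)
center distance |VC| = r/sin(θ/2) = 10.720141/sin(58.8294°) = 12.528945
C = V + |VC|·bis = (8.9313,-25.6688)
T_A = V + ((C−V)·d_A)·d_A = V + 6.4848·d_A = (10.4285,-15.0537)
T_B = V + ((C−V)·d_B)·d_B = V + 6.4848·d_B = (19.0284,-22.0674)
sweep = 180° − θ = 62.3412°

center=(8.9313,-25.6688) T_A=(10.4285,-15.0537) T_B=(19.0284,-22.0674) sweep=62.3412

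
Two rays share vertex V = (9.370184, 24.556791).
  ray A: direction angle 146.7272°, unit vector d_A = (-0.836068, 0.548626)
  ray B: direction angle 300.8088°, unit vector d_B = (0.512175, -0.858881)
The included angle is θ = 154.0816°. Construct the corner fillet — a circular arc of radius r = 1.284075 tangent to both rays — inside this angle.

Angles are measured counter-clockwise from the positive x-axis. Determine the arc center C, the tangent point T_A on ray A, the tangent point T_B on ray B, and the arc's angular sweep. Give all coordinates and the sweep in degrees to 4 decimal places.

center=(8.4187,23.6453) T_A=(9.1231,24.7189) T_B=(9.5215,24.3030) sweep=25.9184

bisector direction at 223.7680° = (-0.722147,-0.691740)
center distance |VC| = r/sin(θ/2) = 1.284075/sin(77.0408°) = 1.317635
C = V + |VC|·bis = (8.4187,23.6453)
T_A = V + ((C−V)·d_A)·d_A = V + 0.2955·d_A = (9.1231,24.7189)
T_B = V + ((C−V)·d_B)·d_B = V + 0.2955·d_B = (9.5215,24.3030)
sweep = 180° − θ = 25.9184°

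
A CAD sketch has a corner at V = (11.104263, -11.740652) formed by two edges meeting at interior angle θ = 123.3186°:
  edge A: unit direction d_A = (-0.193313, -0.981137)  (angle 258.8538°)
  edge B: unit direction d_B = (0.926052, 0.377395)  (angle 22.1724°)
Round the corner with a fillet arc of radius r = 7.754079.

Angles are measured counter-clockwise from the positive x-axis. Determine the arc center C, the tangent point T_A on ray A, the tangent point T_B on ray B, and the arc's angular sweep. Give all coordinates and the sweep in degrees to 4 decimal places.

bisector direction at 320.5131° = (0.771770,-0.635902)
center distance |VC| = r/sin(θ/2) = 7.754079/sin(61.6593°) = 8.810048
C = V + |VC|·bis = (17.9036,-17.3430)
T_A = V + ((C−V)·d_A)·d_A = V + 4.1822·d_A = (10.2958,-15.8440)
T_B = V + ((C−V)·d_B)·d_B = V + 4.1822·d_B = (14.9772,-10.1623)
sweep = 180° − θ = 56.6814°

center=(17.9036,-17.3430) T_A=(10.2958,-15.8440) T_B=(14.9772,-10.1623) sweep=56.6814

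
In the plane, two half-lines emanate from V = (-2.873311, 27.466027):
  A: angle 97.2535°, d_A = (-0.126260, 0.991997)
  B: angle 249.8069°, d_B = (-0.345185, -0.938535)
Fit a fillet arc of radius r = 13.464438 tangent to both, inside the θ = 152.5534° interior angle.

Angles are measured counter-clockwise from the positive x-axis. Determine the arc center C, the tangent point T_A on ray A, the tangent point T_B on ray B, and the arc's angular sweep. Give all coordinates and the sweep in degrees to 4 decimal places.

center=(-16.6451,29.0278) T_A=(-3.2885,30.7278) T_B=(-4.0083,24.3801) sweep=27.4466

bisector direction at 173.5302° = (-0.993631,0.112679)
center distance |VC| = r/sin(θ/2) = 13.464438/sin(76.2767°) = 13.860106
C = V + |VC|·bis = (-16.6451,29.0278)
T_A = V + ((C−V)·d_A)·d_A = V + 3.2881·d_A = (-3.2885,30.7278)
T_B = V + ((C−V)·d_B)·d_B = V + 3.2881·d_B = (-4.0083,24.3801)
sweep = 180° − θ = 27.4466°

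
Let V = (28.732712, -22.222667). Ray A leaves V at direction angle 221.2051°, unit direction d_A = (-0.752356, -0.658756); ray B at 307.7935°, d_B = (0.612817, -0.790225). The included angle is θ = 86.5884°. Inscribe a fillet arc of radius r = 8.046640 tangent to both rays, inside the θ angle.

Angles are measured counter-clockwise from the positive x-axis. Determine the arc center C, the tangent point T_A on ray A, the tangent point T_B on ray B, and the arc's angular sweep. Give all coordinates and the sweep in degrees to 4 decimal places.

center=(27.6079,-33.9028) T_A=(22.3071,-27.8489) T_B=(33.9666,-28.9717) sweep=93.4116

bisector direction at 264.4993° = (-0.095858,-0.995395)
center distance |VC| = r/sin(θ/2) = 8.046640/sin(43.2942°) = 11.734163
C = V + |VC|·bis = (27.6079,-33.9028)
T_A = V + ((C−V)·d_A)·d_A = V + 8.5406·d_A = (22.3071,-27.8489)
T_B = V + ((C−V)·d_B)·d_B = V + 8.5406·d_B = (33.9666,-28.9717)
sweep = 180° − θ = 93.4116°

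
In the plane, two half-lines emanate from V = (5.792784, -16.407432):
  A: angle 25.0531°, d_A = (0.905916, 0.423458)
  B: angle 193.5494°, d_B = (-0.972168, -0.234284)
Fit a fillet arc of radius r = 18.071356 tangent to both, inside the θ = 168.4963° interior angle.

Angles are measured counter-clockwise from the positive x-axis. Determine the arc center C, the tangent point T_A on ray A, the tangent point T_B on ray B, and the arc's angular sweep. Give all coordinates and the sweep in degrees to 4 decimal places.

bisector direction at 109.3012° = (-0.330535,0.943794)
center distance |VC| = r/sin(θ/2) = 18.071356/sin(84.2481°) = 18.162801
C = V + |VC|·bis = (-0.2107,0.7345)
T_A = V + ((C−V)·d_A)·d_A = V + 1.8203·d_A = (7.4418,-15.6366)
T_B = V + ((C−V)·d_B)·d_B = V + 1.8203·d_B = (4.0232,-16.8339)
sweep = 180° − θ = 11.5037°

center=(-0.2107,0.7345) T_A=(7.4418,-15.6366) T_B=(4.0232,-16.8339) sweep=11.5037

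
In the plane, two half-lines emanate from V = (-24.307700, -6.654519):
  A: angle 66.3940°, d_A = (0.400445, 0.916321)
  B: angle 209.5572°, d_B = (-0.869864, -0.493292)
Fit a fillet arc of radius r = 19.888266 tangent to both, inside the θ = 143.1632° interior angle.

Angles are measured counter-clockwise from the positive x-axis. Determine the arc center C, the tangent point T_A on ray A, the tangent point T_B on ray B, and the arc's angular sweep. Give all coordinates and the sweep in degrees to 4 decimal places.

center=(-39.8796,7.3785) T_A=(-21.6555,-0.5857) T_B=(-30.0688,-9.9216) sweep=36.8368

bisector direction at 137.9756° = (-0.742860,0.669447)
center distance |VC| = r/sin(θ/2) = 19.888266/sin(71.5816°) = 20.962056
C = V + |VC|·bis = (-39.8796,7.3785)
T_A = V + ((C−V)·d_A)·d_A = V + 6.6230·d_A = (-21.6555,-0.5857)
T_B = V + ((C−V)·d_B)·d_B = V + 6.6230·d_B = (-30.0688,-9.9216)
sweep = 180° − θ = 36.8368°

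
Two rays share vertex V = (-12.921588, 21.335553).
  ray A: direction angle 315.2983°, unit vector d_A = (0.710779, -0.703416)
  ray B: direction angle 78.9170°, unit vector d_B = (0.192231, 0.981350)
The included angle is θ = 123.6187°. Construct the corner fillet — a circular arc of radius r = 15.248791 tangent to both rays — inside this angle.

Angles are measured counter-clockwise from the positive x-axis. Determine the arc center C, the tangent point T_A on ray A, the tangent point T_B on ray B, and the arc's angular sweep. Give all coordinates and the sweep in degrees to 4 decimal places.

center=(3.6139,26.4250) T_A=(-7.1123,15.5864) T_B=(-11.3505,29.3562) sweep=56.3813

bisector direction at 17.1076° = (0.955754,0.294168)
center distance |VC| = r/sin(θ/2) = 15.248791/sin(61.8094°) = 17.301030
C = V + |VC|·bis = (3.6139,26.4250)
T_A = V + ((C−V)·d_A)·d_A = V + 8.1731·d_A = (-7.1123,15.5864)
T_B = V + ((C−V)·d_B)·d_B = V + 8.1731·d_B = (-11.3505,29.3562)
sweep = 180° − θ = 56.3813°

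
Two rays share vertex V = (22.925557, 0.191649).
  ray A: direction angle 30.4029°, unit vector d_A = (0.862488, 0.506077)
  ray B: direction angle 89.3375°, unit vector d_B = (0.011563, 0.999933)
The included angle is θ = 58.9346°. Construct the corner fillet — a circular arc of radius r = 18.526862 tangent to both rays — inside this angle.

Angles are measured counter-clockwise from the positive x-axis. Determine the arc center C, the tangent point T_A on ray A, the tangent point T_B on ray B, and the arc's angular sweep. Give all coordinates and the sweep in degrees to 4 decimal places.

bisector direction at 59.8702° = (0.501961,0.864890)
center distance |VC| = r/sin(θ/2) = 18.526862/sin(29.4673°) = 37.661831
C = V + |VC|·bis = (41.8303,32.7650)
T_A = V + ((C−V)·d_A)·d_A = V + 32.7898·d_A = (51.2063,16.7858)
T_B = V + ((C−V)·d_B)·d_B = V + 32.7898·d_B = (23.3047,32.9792)
sweep = 180° − θ = 121.0654°

center=(41.8303,32.7650) T_A=(51.2063,16.7858) T_B=(23.3047,32.9792) sweep=121.0654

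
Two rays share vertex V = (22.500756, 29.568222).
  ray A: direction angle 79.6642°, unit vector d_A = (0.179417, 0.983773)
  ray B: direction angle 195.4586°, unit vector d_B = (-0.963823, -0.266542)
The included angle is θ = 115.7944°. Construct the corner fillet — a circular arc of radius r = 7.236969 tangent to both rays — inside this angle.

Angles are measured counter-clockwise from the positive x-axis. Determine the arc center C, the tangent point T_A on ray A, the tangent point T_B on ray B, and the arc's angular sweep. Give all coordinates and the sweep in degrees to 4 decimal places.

center=(16.1958,35.3332) T_A=(23.3154,34.0348) T_B=(18.1248,28.3581) sweep=64.2056

bisector direction at 137.5614° = (-0.738001,0.674800)
center distance |VC| = r/sin(θ/2) = 7.236969/sin(57.8972°) = 8.543269
C = V + |VC|·bis = (16.1958,35.3332)
T_A = V + ((C−V)·d_A)·d_A = V + 4.5402·d_A = (23.3154,34.0348)
T_B = V + ((C−V)·d_B)·d_B = V + 4.5402·d_B = (18.1248,28.3581)
sweep = 180° − θ = 64.2056°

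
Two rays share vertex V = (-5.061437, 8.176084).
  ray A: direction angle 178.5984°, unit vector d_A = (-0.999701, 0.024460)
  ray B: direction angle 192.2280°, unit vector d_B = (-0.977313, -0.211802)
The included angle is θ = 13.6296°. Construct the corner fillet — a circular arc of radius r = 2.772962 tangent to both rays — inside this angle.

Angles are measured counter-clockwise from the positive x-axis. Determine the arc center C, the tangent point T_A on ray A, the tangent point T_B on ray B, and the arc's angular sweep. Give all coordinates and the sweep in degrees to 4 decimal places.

center=(-28.3261,5.9715) T_A=(-28.2583,8.7437) T_B=(-27.7388,3.2615) sweep=166.3704

bisector direction at 185.4132° = (-0.995540,-0.094338)
center distance |VC| = r/sin(θ/2) = 2.772962/sin(6.8148°) = 23.368880
C = V + |VC|·bis = (-28.3261,5.9715)
T_A = V + ((C−V)·d_A)·d_A = V + 23.2038·d_A = (-28.2583,8.7437)
T_B = V + ((C−V)·d_B)·d_B = V + 23.2038·d_B = (-27.7388,3.2615)
sweep = 180° − θ = 166.3704°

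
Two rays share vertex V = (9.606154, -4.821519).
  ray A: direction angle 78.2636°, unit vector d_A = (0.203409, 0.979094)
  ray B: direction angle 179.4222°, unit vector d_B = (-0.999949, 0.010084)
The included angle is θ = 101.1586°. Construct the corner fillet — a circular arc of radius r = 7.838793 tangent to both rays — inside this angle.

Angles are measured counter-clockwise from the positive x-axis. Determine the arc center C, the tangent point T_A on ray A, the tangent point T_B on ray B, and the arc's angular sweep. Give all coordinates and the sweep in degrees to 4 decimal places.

bisector direction at 128.8429° = (-0.627187,0.778869)
center distance |VC| = r/sin(θ/2) = 7.838793/sin(50.5793°) = 10.147250
C = V + |VC|·bis = (3.2419,3.0819)
T_A = V + ((C−V)·d_A)·d_A = V + 6.4436·d_A = (10.9168,1.4874)
T_B = V + ((C−V)·d_B)·d_B = V + 6.4436·d_B = (3.1629,-4.7565)
sweep = 180° − θ = 78.8414°

center=(3.2419,3.0819) T_A=(10.9168,1.4874) T_B=(3.1629,-4.7565) sweep=78.8414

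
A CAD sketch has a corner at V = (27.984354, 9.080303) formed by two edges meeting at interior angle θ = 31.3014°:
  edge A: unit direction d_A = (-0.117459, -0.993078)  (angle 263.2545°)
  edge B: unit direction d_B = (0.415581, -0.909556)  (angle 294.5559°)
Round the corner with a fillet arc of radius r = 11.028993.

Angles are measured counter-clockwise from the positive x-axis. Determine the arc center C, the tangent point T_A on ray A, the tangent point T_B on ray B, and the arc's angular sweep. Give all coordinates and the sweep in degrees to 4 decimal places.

center=(34.3130,-31.3095) T_A=(23.3603,-30.0141) T_B=(44.3445,-26.7261) sweep=148.6986

bisector direction at 278.9052° = (0.154800,-0.987946)
center distance |VC| = r/sin(θ/2) = 11.028993/sin(15.6507°) = 40.882645
C = V + |VC|·bis = (34.3130,-31.3095)
T_A = V + ((C−V)·d_A)·d_A = V + 39.3669·d_A = (23.3603,-30.0141)
T_B = V + ((C−V)·d_B)·d_B = V + 39.3669·d_B = (44.3445,-26.7261)
sweep = 180° − θ = 148.6986°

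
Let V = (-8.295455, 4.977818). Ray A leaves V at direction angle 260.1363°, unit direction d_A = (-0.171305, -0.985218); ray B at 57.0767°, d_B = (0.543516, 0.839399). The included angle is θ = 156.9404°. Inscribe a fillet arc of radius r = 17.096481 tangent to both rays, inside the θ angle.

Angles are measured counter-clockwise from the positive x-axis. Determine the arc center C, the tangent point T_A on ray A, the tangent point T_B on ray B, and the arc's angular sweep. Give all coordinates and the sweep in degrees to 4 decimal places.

center=(7.9509,-1.3869) T_A=(-8.8929,1.5418) T_B=(-6.3999,7.9053) sweep=23.0596

bisector direction at 338.6065° = (0.931097,-0.364771)
center distance |VC| = r/sin(θ/2) = 17.096481/sin(78.4702°) = 17.448578
C = V + |VC|·bis = (7.9509,-1.3869)
T_A = V + ((C−V)·d_A)·d_A = V + 3.4876·d_A = (-8.8929,1.5418)
T_B = V + ((C−V)·d_B)·d_B = V + 3.4876·d_B = (-6.3999,7.9053)
sweep = 180° − θ = 23.0596°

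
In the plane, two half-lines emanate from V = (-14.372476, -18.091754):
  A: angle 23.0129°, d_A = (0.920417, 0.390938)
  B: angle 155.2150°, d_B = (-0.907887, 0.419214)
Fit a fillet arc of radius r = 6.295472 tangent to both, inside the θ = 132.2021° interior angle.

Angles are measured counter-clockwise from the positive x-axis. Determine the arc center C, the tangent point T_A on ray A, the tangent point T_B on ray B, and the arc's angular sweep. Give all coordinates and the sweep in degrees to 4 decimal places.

center=(-14.2660,-11.2067) T_A=(-11.8049,-17.0012) T_B=(-16.9051,-16.9223) sweep=47.7979

bisector direction at 89.1140° = (0.015464,0.999880)
center distance |VC| = r/sin(θ/2) = 6.295472/sin(66.1011°) = 6.885856
C = V + |VC|·bis = (-14.2660,-11.2067)
T_A = V + ((C−V)·d_A)·d_A = V + 2.7896·d_A = (-11.8049,-17.0012)
T_B = V + ((C−V)·d_B)·d_B = V + 2.7896·d_B = (-16.9051,-16.9223)
sweep = 180° − θ = 47.7979°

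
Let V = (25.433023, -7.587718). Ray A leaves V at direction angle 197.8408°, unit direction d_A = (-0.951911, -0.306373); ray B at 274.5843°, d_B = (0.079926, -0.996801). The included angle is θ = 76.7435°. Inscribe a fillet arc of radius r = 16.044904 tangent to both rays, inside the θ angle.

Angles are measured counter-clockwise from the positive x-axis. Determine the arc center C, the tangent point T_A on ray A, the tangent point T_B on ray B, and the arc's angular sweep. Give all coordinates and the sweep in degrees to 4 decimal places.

center=(11.0591,-29.0694) T_A=(6.1433,-13.7961) T_B=(27.0527,-27.7870) sweep=103.2565

bisector direction at 236.2126° = (-0.556114,-0.831106)
center distance |VC| = r/sin(θ/2) = 16.044904/sin(38.3717°) = 25.847140
C = V + |VC|·bis = (11.0591,-29.0694)
T_A = V + ((C−V)·d_A)·d_A = V + 20.2641·d_A = (6.1433,-13.7961)
T_B = V + ((C−V)·d_B)·d_B = V + 20.2641·d_B = (27.0527,-27.7870)
sweep = 180° − θ = 103.2565°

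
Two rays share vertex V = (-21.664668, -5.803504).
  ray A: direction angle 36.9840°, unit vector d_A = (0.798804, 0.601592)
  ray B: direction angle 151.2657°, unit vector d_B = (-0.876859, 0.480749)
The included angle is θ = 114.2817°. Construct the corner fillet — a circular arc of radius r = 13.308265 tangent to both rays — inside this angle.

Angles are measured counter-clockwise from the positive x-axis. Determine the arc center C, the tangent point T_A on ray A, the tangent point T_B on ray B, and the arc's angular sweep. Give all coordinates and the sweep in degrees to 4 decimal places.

bisector direction at 94.1249° = (-0.071930,0.997410)
center distance |VC| = r/sin(θ/2) = 13.308265/sin(57.1409°) = 15.843042
C = V + |VC|·bis = (-22.8043,9.9985)
T_A = V + ((C−V)·d_A)·d_A = V + 8.5960·d_A = (-14.7981,-0.6322)
T_B = V + ((C−V)·d_B)·d_B = V + 8.5960·d_B = (-29.2022,-1.6710)
sweep = 180° − θ = 65.7183°

center=(-22.8043,9.9985) T_A=(-14.7981,-0.6322) T_B=(-29.2022,-1.6710) sweep=65.7183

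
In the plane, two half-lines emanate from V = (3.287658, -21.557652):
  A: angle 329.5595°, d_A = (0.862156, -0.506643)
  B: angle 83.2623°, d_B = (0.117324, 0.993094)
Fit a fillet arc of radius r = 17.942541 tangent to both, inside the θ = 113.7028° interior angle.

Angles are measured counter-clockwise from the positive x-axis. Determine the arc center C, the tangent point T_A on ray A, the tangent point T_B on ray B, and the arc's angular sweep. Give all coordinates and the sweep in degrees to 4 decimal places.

bisector direction at 26.4109° = (0.895627,0.444806)
center distance |VC| = r/sin(θ/2) = 17.942541/sin(56.8514°) = 21.430194
C = V + |VC|·bis = (22.4811,-12.0254)
T_A = V + ((C−V)·d_A)·d_A = V + 11.7183·d_A = (13.3907,-27.4946)
T_B = V + ((C−V)·d_B)·d_B = V + 11.7183·d_B = (4.6625,-9.9203)
sweep = 180° − θ = 66.2972°

center=(22.4811,-12.0254) T_A=(13.3907,-27.4946) T_B=(4.6625,-9.9203) sweep=66.2972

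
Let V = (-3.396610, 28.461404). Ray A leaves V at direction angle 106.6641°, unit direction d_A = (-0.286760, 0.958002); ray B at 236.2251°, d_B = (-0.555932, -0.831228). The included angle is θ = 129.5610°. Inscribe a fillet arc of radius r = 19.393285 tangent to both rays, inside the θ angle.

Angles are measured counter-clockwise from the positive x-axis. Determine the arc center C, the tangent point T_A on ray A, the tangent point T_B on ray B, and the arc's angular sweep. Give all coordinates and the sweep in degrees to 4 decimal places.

bisector direction at 171.4446° = (-0.988872,0.148766)
center distance |VC| = r/sin(θ/2) = 19.393285/sin(64.7805°) = 21.436574
C = V + |VC|·bis = (-24.5946,31.6504)
T_A = V + ((C−V)·d_A)·d_A = V + 9.1339·d_A = (-6.0158,37.2117)
T_B = V + ((C−V)·d_B)·d_B = V + 9.1339·d_B = (-8.4744,20.8691)
sweep = 180° − θ = 50.4390°

center=(-24.5946,31.6504) T_A=(-6.0158,37.2117) T_B=(-8.4744,20.8691) sweep=50.4390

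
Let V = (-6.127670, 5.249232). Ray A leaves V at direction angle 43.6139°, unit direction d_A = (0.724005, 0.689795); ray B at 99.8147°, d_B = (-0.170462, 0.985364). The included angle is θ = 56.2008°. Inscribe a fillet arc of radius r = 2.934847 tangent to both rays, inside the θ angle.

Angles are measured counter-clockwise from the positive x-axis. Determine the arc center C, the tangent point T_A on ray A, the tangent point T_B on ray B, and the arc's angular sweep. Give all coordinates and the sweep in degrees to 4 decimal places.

center=(-4.1727,11.1655) T_A=(-2.1483,9.0406) T_B=(-7.0646,10.6652) sweep=123.7992

bisector direction at 71.7143° = (0.313755,0.949504)
center distance |VC| = r/sin(θ/2) = 2.934847/sin(28.1004°) = 6.230859
C = V + |VC|·bis = (-4.1727,11.1655)
T_A = V + ((C−V)·d_A)·d_A = V + 5.4964·d_A = (-2.1483,9.0406)
T_B = V + ((C−V)·d_B)·d_B = V + 5.4964·d_B = (-7.0646,10.6652)
sweep = 180° − θ = 123.7992°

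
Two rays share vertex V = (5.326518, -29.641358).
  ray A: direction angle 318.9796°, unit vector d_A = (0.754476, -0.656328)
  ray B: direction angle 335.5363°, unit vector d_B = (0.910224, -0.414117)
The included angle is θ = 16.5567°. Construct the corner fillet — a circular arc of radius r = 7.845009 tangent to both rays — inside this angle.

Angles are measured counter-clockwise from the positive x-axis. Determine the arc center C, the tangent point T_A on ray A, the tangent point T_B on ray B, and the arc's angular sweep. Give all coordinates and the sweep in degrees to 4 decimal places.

center=(51.1554,-59.1105) T_A=(46.0065,-65.0294) T_B=(54.4042,-51.9698) sweep=163.4433

bisector direction at 327.2579° = (0.841114,-0.540858)
center distance |VC| = r/sin(θ/2) = 7.845009/sin(8.2783°) = 54.485932
C = V + |VC|·bis = (51.1554,-59.1105)
T_A = V + ((C−V)·d_A)·d_A = V + 53.9182·d_A = (46.0065,-65.0294)
T_B = V + ((C−V)·d_B)·d_B = V + 53.9182·d_B = (54.4042,-51.9698)
sweep = 180° − θ = 163.4433°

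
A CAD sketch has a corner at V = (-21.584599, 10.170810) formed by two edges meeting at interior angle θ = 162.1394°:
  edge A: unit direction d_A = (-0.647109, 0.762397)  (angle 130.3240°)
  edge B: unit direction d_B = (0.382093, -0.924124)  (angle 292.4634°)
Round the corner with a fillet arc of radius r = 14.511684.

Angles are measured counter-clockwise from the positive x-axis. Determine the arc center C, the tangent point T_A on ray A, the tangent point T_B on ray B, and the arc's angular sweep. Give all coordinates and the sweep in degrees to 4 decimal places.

bisector direction at 211.3937° = (-0.853608,-0.520916)
center distance |VC| = r/sin(θ/2) = 14.511684/sin(81.0697°) = 14.689755
C = V + |VC|·bis = (-34.1239,2.5187)
T_A = V + ((C−V)·d_A)·d_A = V + 2.2803·d_A = (-23.0602,11.9093)
T_B = V + ((C−V)·d_B)·d_B = V + 2.2803·d_B = (-20.7133,8.0635)
sweep = 180° − θ = 17.8606°

center=(-34.1239,2.5187) T_A=(-23.0602,11.9093) T_B=(-20.7133,8.0635) sweep=17.8606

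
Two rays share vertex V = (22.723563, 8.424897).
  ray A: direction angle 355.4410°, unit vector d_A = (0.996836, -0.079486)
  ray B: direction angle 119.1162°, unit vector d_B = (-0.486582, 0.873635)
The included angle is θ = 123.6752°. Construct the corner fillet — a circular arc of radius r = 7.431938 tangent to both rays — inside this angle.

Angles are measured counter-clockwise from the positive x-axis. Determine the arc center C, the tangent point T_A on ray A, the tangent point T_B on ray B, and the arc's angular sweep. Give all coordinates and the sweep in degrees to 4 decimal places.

bisector direction at 57.2786° = (0.540555,0.841309)
center distance |VC| = r/sin(θ/2) = 7.431938/sin(61.8376°) = 8.429929
C = V + |VC|·bis = (27.2804,15.5171)
T_A = V + ((C−V)·d_A)·d_A = V + 3.9787·d_A = (26.6897,8.1086)
T_B = V + ((C−V)·d_B)·d_B = V + 3.9787·d_B = (20.7876,11.9008)
sweep = 180° − θ = 56.3248°

center=(27.2804,15.5171) T_A=(26.6897,8.1086) T_B=(20.7876,11.9008) sweep=56.3248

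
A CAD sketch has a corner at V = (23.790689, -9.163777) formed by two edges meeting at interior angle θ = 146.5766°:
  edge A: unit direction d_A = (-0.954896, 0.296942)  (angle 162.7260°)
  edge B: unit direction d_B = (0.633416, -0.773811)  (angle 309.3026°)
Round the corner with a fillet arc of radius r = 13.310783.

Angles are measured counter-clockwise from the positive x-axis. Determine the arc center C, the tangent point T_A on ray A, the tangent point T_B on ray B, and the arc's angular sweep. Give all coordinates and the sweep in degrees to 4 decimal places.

center=(16.0220,-20.6875) T_A=(19.9746,-7.9771) T_B=(26.3221,-12.2562) sweep=33.4234

bisector direction at 236.0143° = (-0.558986,-0.829177)
center distance |VC| = r/sin(θ/2) = 13.310783/sin(73.2883°) = 13.897772
C = V + |VC|·bis = (16.0220,-20.6875)
T_A = V + ((C−V)·d_A)·d_A = V + 3.9964·d_A = (19.9746,-7.9771)
T_B = V + ((C−V)·d_B)·d_B = V + 3.9964·d_B = (26.3221,-12.2562)
sweep = 180° − θ = 33.4234°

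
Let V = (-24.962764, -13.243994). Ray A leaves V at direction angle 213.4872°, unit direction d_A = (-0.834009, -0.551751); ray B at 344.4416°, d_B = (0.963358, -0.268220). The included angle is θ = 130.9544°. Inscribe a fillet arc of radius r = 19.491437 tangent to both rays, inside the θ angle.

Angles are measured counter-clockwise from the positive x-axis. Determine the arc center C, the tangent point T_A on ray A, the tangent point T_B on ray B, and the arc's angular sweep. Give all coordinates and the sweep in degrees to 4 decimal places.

bisector direction at 278.9644° = (0.155821,-0.987785)
center distance |VC| = r/sin(θ/2) = 19.491437/sin(65.4772°) = 21.423960
C = V + |VC|·bis = (-21.6245,-34.4063)
T_A = V + ((C−V)·d_A)·d_A = V + 8.8921·d_A = (-32.3789,-18.1502)
T_B = V + ((C−V)·d_B)·d_B = V + 8.8921·d_B = (-16.3965,-15.6290)
sweep = 180° − θ = 49.0456°

center=(-21.6245,-34.4063) T_A=(-32.3789,-18.1502) T_B=(-16.3965,-15.6290) sweep=49.0456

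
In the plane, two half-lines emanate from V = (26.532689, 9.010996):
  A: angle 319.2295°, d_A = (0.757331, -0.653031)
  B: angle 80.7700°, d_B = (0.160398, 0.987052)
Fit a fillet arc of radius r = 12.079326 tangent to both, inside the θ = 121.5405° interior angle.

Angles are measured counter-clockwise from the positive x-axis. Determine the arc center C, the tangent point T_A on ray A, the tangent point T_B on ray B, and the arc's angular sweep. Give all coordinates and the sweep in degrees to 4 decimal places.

bisector direction at 19.9998° = (0.939694,0.342016)
center distance |VC| = r/sin(θ/2) = 12.079326/sin(60.7702°) = 13.841824
C = V + |VC|·bis = (39.5398,13.7451)
T_A = V + ((C−V)·d_A)·d_A = V + 6.7591·d_A = (31.6516,4.5971)
T_B = V + ((C−V)·d_B)·d_B = V + 6.7591·d_B = (27.6168,15.6826)
sweep = 180° − θ = 58.4595°

center=(39.5398,13.7451) T_A=(31.6516,4.5971) T_B=(27.6168,15.6826) sweep=58.4595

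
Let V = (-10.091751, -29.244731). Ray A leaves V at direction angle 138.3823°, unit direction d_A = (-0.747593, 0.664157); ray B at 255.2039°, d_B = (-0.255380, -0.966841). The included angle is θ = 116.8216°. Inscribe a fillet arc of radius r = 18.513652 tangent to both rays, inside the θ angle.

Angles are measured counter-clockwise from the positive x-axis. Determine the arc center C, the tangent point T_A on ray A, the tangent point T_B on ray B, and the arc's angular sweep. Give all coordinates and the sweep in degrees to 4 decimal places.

bisector direction at 196.7931° = (-0.957354,-0.288917)
center distance |VC| = r/sin(θ/2) = 18.513652/sin(58.4108°) = 21.734085
C = V + |VC|·bis = (-30.8990,-35.5241)
T_A = V + ((C−V)·d_A)·d_A = V + 11.3849·d_A = (-18.6030,-21.6834)
T_B = V + ((C−V)·d_B)·d_B = V + 11.3849·d_B = (-12.9992,-40.2521)
sweep = 180° − θ = 63.1784°

center=(-30.8990,-35.5241) T_A=(-18.6030,-21.6834) T_B=(-12.9992,-40.2521) sweep=63.1784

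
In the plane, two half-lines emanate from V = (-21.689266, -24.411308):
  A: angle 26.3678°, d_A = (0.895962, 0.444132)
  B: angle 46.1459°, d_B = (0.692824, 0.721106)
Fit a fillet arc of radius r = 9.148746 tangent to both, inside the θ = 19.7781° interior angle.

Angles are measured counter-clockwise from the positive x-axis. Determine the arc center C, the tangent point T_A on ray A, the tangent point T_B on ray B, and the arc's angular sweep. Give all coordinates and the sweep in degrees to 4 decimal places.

bisector direction at 36.2569° = (0.806374,0.591406)
center distance |VC| = r/sin(θ/2) = 9.148746/sin(9.8890°) = 53.270652
C = V + |VC|·bis = (21.2668,7.0933)
T_A = V + ((C−V)·d_A)·d_A = V + 52.4792·d_A = (25.3300,-1.1036)
T_B = V + ((C−V)·d_B)·d_B = V + 52.4792·d_B = (14.6696,13.4318)
sweep = 180° − θ = 160.2219°

center=(21.2668,7.0933) T_A=(25.3300,-1.1036) T_B=(14.6696,13.4318) sweep=160.2219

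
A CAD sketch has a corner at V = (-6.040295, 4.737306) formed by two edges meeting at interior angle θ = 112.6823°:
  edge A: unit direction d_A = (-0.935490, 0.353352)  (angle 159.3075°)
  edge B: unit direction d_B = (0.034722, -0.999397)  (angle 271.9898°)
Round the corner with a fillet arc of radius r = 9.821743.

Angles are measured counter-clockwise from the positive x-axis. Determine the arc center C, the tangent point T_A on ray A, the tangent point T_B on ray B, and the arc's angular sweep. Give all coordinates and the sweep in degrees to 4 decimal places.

center=(-15.6290,-2.1399) T_A=(-12.1585,7.0483) T_B=(-5.8132,-1.7989) sweep=67.3177

bisector direction at 215.6487° = (-0.812606,-0.582813)
center distance |VC| = r/sin(θ/2) = 9.821743/sin(56.3411°) = 11.799982
C = V + |VC|·bis = (-15.6290,-2.1399)
T_A = V + ((C−V)·d_A)·d_A = V + 6.5401·d_A = (-12.1585,7.0483)
T_B = V + ((C−V)·d_B)·d_B = V + 6.5401·d_B = (-5.8132,-1.7989)
sweep = 180° − θ = 67.3177°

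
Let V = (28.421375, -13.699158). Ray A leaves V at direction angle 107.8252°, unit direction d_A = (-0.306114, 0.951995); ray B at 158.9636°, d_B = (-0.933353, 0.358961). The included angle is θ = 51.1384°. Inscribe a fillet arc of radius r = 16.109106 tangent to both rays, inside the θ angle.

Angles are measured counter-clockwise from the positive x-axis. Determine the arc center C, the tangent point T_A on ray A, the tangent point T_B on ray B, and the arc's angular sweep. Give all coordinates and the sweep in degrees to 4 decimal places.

bisector direction at 133.3944° = (-0.687016,0.726642)
center distance |VC| = r/sin(θ/2) = 16.109106/sin(25.5692°) = 37.324079
C = V + |VC|·bis = (2.7791,13.4221)
T_A = V + ((C−V)·d_A)·d_A = V + 33.6687·d_A = (18.1149,18.3533)
T_B = V + ((C−V)·d_B)·d_B = V + 33.6687·d_B = (-3.0034,-1.6134)
sweep = 180° − θ = 128.8616°

center=(2.7791,13.4221) T_A=(18.1149,18.3533) T_B=(-3.0034,-1.6134) sweep=128.8616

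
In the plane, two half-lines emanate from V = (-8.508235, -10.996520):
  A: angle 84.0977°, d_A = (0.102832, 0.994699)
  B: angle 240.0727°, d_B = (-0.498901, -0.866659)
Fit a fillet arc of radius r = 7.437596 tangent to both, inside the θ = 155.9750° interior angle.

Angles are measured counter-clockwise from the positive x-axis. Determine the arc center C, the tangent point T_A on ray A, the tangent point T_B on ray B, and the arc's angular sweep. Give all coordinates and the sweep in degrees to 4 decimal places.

center=(-15.7437,-8.6575) T_A=(-8.3455,-9.4223) T_B=(-9.2978,-12.3681) sweep=24.0250

bisector direction at 162.0852° = (-0.951515,0.307602)
center distance |VC| = r/sin(θ/2) = 7.437596/sin(77.9875°) = 7.604109
C = V + |VC|·bis = (-15.7437,-8.6575)
T_A = V + ((C−V)·d_A)·d_A = V + 1.5826·d_A = (-8.3455,-9.4223)
T_B = V + ((C−V)·d_B)·d_B = V + 1.5826·d_B = (-9.2978,-12.3681)
sweep = 180° − θ = 24.0250°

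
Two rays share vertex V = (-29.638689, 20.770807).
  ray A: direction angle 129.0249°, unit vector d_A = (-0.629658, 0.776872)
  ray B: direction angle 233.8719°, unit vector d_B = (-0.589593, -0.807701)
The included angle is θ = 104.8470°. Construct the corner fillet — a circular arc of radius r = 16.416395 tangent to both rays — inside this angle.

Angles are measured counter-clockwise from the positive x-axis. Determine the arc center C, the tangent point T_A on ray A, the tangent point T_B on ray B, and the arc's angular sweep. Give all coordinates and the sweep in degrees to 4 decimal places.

center=(-50.3457,20.2472) T_A=(-37.5923,30.5840) T_B=(-37.0862,10.5683) sweep=75.1530

bisector direction at 181.4484° = (-0.999680,-0.025277)
center distance |VC| = r/sin(θ/2) = 16.416395/sin(52.4235°) = 20.713653
C = V + |VC|·bis = (-50.3457,20.2472)
T_A = V + ((C−V)·d_A)·d_A = V + 12.6316·d_A = (-37.5923,30.5840)
T_B = V + ((C−V)·d_B)·d_B = V + 12.6316·d_B = (-37.0862,10.5683)
sweep = 180° − θ = 75.1530°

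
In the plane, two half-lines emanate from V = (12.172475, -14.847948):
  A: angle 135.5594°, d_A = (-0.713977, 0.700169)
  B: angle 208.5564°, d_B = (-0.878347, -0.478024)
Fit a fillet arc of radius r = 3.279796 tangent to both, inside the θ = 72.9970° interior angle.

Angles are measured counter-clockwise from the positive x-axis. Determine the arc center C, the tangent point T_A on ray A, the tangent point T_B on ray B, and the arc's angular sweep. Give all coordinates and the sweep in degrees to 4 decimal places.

center=(6.7113,-14.0861) T_A=(9.0077,-11.7444) T_B=(8.2791,-16.9669) sweep=107.0030

bisector direction at 172.0579° = (-0.990408,0.138172)
center distance |VC| = r/sin(θ/2) = 3.279796/sin(36.4985°) = 5.514100
C = V + |VC|·bis = (6.7113,-14.0861)
T_A = V + ((C−V)·d_A)·d_A = V + 4.4326·d_A = (9.0077,-11.7444)
T_B = V + ((C−V)·d_B)·d_B = V + 4.4326·d_B = (8.2791,-16.9669)
sweep = 180° − θ = 107.0030°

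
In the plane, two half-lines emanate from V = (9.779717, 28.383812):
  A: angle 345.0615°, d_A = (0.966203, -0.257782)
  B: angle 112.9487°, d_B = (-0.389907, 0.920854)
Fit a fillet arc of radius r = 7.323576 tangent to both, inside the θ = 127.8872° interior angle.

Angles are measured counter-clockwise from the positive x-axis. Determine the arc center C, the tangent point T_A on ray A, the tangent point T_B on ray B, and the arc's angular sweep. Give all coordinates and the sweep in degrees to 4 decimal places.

center=(15.1275,34.5368) T_A=(13.2396,27.4607) T_B=(8.3835,31.6813) sweep=52.1128

bisector direction at 49.0051° = (0.655992,0.754768)
center distance |VC| = r/sin(θ/2) = 7.323576/sin(63.9436°) = 8.152143
C = V + |VC|·bis = (15.1275,34.5368)
T_A = V + ((C−V)·d_A)·d_A = V + 3.5809·d_A = (13.2396,27.4607)
T_B = V + ((C−V)·d_B)·d_B = V + 3.5809·d_B = (8.3835,31.6813)
sweep = 180° − θ = 52.1128°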